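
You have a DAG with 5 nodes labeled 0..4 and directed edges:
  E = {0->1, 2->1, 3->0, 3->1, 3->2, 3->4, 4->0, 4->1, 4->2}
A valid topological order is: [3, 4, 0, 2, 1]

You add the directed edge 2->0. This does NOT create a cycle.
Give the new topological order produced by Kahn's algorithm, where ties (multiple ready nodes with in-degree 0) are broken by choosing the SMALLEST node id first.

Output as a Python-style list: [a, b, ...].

Old toposort: [3, 4, 0, 2, 1]
Added edge: 2->0
Position of 2 (3) > position of 0 (2). Must reorder: 2 must now come before 0.
Run Kahn's algorithm (break ties by smallest node id):
  initial in-degrees: [3, 4, 2, 0, 1]
  ready (indeg=0): [3]
  pop 3: indeg[0]->2; indeg[1]->3; indeg[2]->1; indeg[4]->0 | ready=[4] | order so far=[3]
  pop 4: indeg[0]->1; indeg[1]->2; indeg[2]->0 | ready=[2] | order so far=[3, 4]
  pop 2: indeg[0]->0; indeg[1]->1 | ready=[0] | order so far=[3, 4, 2]
  pop 0: indeg[1]->0 | ready=[1] | order so far=[3, 4, 2, 0]
  pop 1: no out-edges | ready=[] | order so far=[3, 4, 2, 0, 1]
  Result: [3, 4, 2, 0, 1]

Answer: [3, 4, 2, 0, 1]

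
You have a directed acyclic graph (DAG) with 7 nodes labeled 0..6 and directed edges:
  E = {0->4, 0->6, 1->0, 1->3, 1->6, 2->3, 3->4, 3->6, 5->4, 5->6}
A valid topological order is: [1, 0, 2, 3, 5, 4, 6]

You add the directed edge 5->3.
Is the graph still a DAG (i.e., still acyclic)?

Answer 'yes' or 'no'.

Answer: yes

Derivation:
Given toposort: [1, 0, 2, 3, 5, 4, 6]
Position of 5: index 4; position of 3: index 3
New edge 5->3: backward (u after v in old order)
Backward edge: old toposort is now invalid. Check if this creates a cycle.
Does 3 already reach 5? Reachable from 3: [3, 4, 6]. NO -> still a DAG (reorder needed).
Still a DAG? yes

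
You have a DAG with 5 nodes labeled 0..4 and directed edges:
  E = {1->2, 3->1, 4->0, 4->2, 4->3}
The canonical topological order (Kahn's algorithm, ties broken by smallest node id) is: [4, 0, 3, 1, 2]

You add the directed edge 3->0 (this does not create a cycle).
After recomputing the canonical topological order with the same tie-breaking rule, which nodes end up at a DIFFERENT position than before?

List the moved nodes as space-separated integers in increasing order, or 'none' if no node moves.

Old toposort: [4, 0, 3, 1, 2]
Added edge 3->0
Recompute Kahn (smallest-id tiebreak):
  initial in-degrees: [2, 1, 2, 1, 0]
  ready (indeg=0): [4]
  pop 4: indeg[0]->1; indeg[2]->1; indeg[3]->0 | ready=[3] | order so far=[4]
  pop 3: indeg[0]->0; indeg[1]->0 | ready=[0, 1] | order so far=[4, 3]
  pop 0: no out-edges | ready=[1] | order so far=[4, 3, 0]
  pop 1: indeg[2]->0 | ready=[2] | order so far=[4, 3, 0, 1]
  pop 2: no out-edges | ready=[] | order so far=[4, 3, 0, 1, 2]
New canonical toposort: [4, 3, 0, 1, 2]
Compare positions:
  Node 0: index 1 -> 2 (moved)
  Node 1: index 3 -> 3 (same)
  Node 2: index 4 -> 4 (same)
  Node 3: index 2 -> 1 (moved)
  Node 4: index 0 -> 0 (same)
Nodes that changed position: 0 3

Answer: 0 3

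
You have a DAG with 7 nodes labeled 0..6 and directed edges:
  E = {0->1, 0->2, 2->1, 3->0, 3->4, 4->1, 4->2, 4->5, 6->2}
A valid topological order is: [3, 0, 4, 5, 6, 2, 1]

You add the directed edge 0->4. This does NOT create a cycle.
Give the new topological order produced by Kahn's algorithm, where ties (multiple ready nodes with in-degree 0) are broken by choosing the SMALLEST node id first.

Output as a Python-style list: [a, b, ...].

Old toposort: [3, 0, 4, 5, 6, 2, 1]
Added edge: 0->4
Position of 0 (1) < position of 4 (2). Old order still valid.
Run Kahn's algorithm (break ties by smallest node id):
  initial in-degrees: [1, 3, 3, 0, 2, 1, 0]
  ready (indeg=0): [3, 6]
  pop 3: indeg[0]->0; indeg[4]->1 | ready=[0, 6] | order so far=[3]
  pop 0: indeg[1]->2; indeg[2]->2; indeg[4]->0 | ready=[4, 6] | order so far=[3, 0]
  pop 4: indeg[1]->1; indeg[2]->1; indeg[5]->0 | ready=[5, 6] | order so far=[3, 0, 4]
  pop 5: no out-edges | ready=[6] | order so far=[3, 0, 4, 5]
  pop 6: indeg[2]->0 | ready=[2] | order so far=[3, 0, 4, 5, 6]
  pop 2: indeg[1]->0 | ready=[1] | order so far=[3, 0, 4, 5, 6, 2]
  pop 1: no out-edges | ready=[] | order so far=[3, 0, 4, 5, 6, 2, 1]
  Result: [3, 0, 4, 5, 6, 2, 1]

Answer: [3, 0, 4, 5, 6, 2, 1]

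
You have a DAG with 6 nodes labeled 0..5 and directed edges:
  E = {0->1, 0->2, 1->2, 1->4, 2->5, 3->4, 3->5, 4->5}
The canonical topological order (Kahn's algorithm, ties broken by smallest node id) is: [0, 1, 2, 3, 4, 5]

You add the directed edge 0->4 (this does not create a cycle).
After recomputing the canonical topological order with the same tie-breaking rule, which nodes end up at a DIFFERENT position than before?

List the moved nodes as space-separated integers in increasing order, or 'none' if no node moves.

Old toposort: [0, 1, 2, 3, 4, 5]
Added edge 0->4
Recompute Kahn (smallest-id tiebreak):
  initial in-degrees: [0, 1, 2, 0, 3, 3]
  ready (indeg=0): [0, 3]
  pop 0: indeg[1]->0; indeg[2]->1; indeg[4]->2 | ready=[1, 3] | order so far=[0]
  pop 1: indeg[2]->0; indeg[4]->1 | ready=[2, 3] | order so far=[0, 1]
  pop 2: indeg[5]->2 | ready=[3] | order so far=[0, 1, 2]
  pop 3: indeg[4]->0; indeg[5]->1 | ready=[4] | order so far=[0, 1, 2, 3]
  pop 4: indeg[5]->0 | ready=[5] | order so far=[0, 1, 2, 3, 4]
  pop 5: no out-edges | ready=[] | order so far=[0, 1, 2, 3, 4, 5]
New canonical toposort: [0, 1, 2, 3, 4, 5]
Compare positions:
  Node 0: index 0 -> 0 (same)
  Node 1: index 1 -> 1 (same)
  Node 2: index 2 -> 2 (same)
  Node 3: index 3 -> 3 (same)
  Node 4: index 4 -> 4 (same)
  Node 5: index 5 -> 5 (same)
Nodes that changed position: none

Answer: none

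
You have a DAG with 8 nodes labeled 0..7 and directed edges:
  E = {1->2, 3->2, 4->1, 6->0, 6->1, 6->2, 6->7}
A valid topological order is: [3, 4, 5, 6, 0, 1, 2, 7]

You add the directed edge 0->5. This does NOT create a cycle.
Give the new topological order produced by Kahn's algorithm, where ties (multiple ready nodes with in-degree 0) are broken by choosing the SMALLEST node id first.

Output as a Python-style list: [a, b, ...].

Answer: [3, 4, 6, 0, 1, 2, 5, 7]

Derivation:
Old toposort: [3, 4, 5, 6, 0, 1, 2, 7]
Added edge: 0->5
Position of 0 (4) > position of 5 (2). Must reorder: 0 must now come before 5.
Run Kahn's algorithm (break ties by smallest node id):
  initial in-degrees: [1, 2, 3, 0, 0, 1, 0, 1]
  ready (indeg=0): [3, 4, 6]
  pop 3: indeg[2]->2 | ready=[4, 6] | order so far=[3]
  pop 4: indeg[1]->1 | ready=[6] | order so far=[3, 4]
  pop 6: indeg[0]->0; indeg[1]->0; indeg[2]->1; indeg[7]->0 | ready=[0, 1, 7] | order so far=[3, 4, 6]
  pop 0: indeg[5]->0 | ready=[1, 5, 7] | order so far=[3, 4, 6, 0]
  pop 1: indeg[2]->0 | ready=[2, 5, 7] | order so far=[3, 4, 6, 0, 1]
  pop 2: no out-edges | ready=[5, 7] | order so far=[3, 4, 6, 0, 1, 2]
  pop 5: no out-edges | ready=[7] | order so far=[3, 4, 6, 0, 1, 2, 5]
  pop 7: no out-edges | ready=[] | order so far=[3, 4, 6, 0, 1, 2, 5, 7]
  Result: [3, 4, 6, 0, 1, 2, 5, 7]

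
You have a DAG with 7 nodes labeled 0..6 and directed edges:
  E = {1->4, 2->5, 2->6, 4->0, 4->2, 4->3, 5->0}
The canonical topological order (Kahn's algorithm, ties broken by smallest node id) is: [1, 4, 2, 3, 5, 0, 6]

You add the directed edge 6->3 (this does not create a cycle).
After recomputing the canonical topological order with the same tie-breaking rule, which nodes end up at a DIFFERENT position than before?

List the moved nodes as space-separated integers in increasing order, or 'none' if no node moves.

Old toposort: [1, 4, 2, 3, 5, 0, 6]
Added edge 6->3
Recompute Kahn (smallest-id tiebreak):
  initial in-degrees: [2, 0, 1, 2, 1, 1, 1]
  ready (indeg=0): [1]
  pop 1: indeg[4]->0 | ready=[4] | order so far=[1]
  pop 4: indeg[0]->1; indeg[2]->0; indeg[3]->1 | ready=[2] | order so far=[1, 4]
  pop 2: indeg[5]->0; indeg[6]->0 | ready=[5, 6] | order so far=[1, 4, 2]
  pop 5: indeg[0]->0 | ready=[0, 6] | order so far=[1, 4, 2, 5]
  pop 0: no out-edges | ready=[6] | order so far=[1, 4, 2, 5, 0]
  pop 6: indeg[3]->0 | ready=[3] | order so far=[1, 4, 2, 5, 0, 6]
  pop 3: no out-edges | ready=[] | order so far=[1, 4, 2, 5, 0, 6, 3]
New canonical toposort: [1, 4, 2, 5, 0, 6, 3]
Compare positions:
  Node 0: index 5 -> 4 (moved)
  Node 1: index 0 -> 0 (same)
  Node 2: index 2 -> 2 (same)
  Node 3: index 3 -> 6 (moved)
  Node 4: index 1 -> 1 (same)
  Node 5: index 4 -> 3 (moved)
  Node 6: index 6 -> 5 (moved)
Nodes that changed position: 0 3 5 6

Answer: 0 3 5 6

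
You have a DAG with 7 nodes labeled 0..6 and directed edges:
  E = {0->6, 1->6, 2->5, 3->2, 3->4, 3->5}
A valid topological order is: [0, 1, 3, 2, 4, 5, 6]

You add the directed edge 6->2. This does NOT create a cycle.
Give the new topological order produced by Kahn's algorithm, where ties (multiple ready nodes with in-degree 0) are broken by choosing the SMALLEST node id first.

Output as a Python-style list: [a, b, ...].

Old toposort: [0, 1, 3, 2, 4, 5, 6]
Added edge: 6->2
Position of 6 (6) > position of 2 (3). Must reorder: 6 must now come before 2.
Run Kahn's algorithm (break ties by smallest node id):
  initial in-degrees: [0, 0, 2, 0, 1, 2, 2]
  ready (indeg=0): [0, 1, 3]
  pop 0: indeg[6]->1 | ready=[1, 3] | order so far=[0]
  pop 1: indeg[6]->0 | ready=[3, 6] | order so far=[0, 1]
  pop 3: indeg[2]->1; indeg[4]->0; indeg[5]->1 | ready=[4, 6] | order so far=[0, 1, 3]
  pop 4: no out-edges | ready=[6] | order so far=[0, 1, 3, 4]
  pop 6: indeg[2]->0 | ready=[2] | order so far=[0, 1, 3, 4, 6]
  pop 2: indeg[5]->0 | ready=[5] | order so far=[0, 1, 3, 4, 6, 2]
  pop 5: no out-edges | ready=[] | order so far=[0, 1, 3, 4, 6, 2, 5]
  Result: [0, 1, 3, 4, 6, 2, 5]

Answer: [0, 1, 3, 4, 6, 2, 5]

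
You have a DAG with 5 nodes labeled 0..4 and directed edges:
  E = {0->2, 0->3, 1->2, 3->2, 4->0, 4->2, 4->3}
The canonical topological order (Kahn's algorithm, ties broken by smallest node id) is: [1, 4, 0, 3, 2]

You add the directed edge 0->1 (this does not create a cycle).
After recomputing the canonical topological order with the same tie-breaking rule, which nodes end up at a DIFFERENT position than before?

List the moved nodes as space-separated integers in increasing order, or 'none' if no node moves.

Answer: 0 1 4

Derivation:
Old toposort: [1, 4, 0, 3, 2]
Added edge 0->1
Recompute Kahn (smallest-id tiebreak):
  initial in-degrees: [1, 1, 4, 2, 0]
  ready (indeg=0): [4]
  pop 4: indeg[0]->0; indeg[2]->3; indeg[3]->1 | ready=[0] | order so far=[4]
  pop 0: indeg[1]->0; indeg[2]->2; indeg[3]->0 | ready=[1, 3] | order so far=[4, 0]
  pop 1: indeg[2]->1 | ready=[3] | order so far=[4, 0, 1]
  pop 3: indeg[2]->0 | ready=[2] | order so far=[4, 0, 1, 3]
  pop 2: no out-edges | ready=[] | order so far=[4, 0, 1, 3, 2]
New canonical toposort: [4, 0, 1, 3, 2]
Compare positions:
  Node 0: index 2 -> 1 (moved)
  Node 1: index 0 -> 2 (moved)
  Node 2: index 4 -> 4 (same)
  Node 3: index 3 -> 3 (same)
  Node 4: index 1 -> 0 (moved)
Nodes that changed position: 0 1 4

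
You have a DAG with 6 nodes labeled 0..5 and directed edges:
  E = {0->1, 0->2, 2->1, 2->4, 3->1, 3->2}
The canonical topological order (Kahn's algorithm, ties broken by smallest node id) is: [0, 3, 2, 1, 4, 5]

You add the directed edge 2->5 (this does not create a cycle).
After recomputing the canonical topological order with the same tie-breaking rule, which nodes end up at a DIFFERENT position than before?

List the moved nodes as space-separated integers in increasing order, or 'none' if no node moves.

Answer: none

Derivation:
Old toposort: [0, 3, 2, 1, 4, 5]
Added edge 2->5
Recompute Kahn (smallest-id tiebreak):
  initial in-degrees: [0, 3, 2, 0, 1, 1]
  ready (indeg=0): [0, 3]
  pop 0: indeg[1]->2; indeg[2]->1 | ready=[3] | order so far=[0]
  pop 3: indeg[1]->1; indeg[2]->0 | ready=[2] | order so far=[0, 3]
  pop 2: indeg[1]->0; indeg[4]->0; indeg[5]->0 | ready=[1, 4, 5] | order so far=[0, 3, 2]
  pop 1: no out-edges | ready=[4, 5] | order so far=[0, 3, 2, 1]
  pop 4: no out-edges | ready=[5] | order so far=[0, 3, 2, 1, 4]
  pop 5: no out-edges | ready=[] | order so far=[0, 3, 2, 1, 4, 5]
New canonical toposort: [0, 3, 2, 1, 4, 5]
Compare positions:
  Node 0: index 0 -> 0 (same)
  Node 1: index 3 -> 3 (same)
  Node 2: index 2 -> 2 (same)
  Node 3: index 1 -> 1 (same)
  Node 4: index 4 -> 4 (same)
  Node 5: index 5 -> 5 (same)
Nodes that changed position: none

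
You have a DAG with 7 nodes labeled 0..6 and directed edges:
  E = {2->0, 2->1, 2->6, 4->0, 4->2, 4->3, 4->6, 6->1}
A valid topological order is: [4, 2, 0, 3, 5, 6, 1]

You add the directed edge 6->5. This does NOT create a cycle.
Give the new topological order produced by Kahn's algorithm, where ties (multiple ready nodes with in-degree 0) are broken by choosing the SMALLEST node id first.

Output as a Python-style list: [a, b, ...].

Old toposort: [4, 2, 0, 3, 5, 6, 1]
Added edge: 6->5
Position of 6 (5) > position of 5 (4). Must reorder: 6 must now come before 5.
Run Kahn's algorithm (break ties by smallest node id):
  initial in-degrees: [2, 2, 1, 1, 0, 1, 2]
  ready (indeg=0): [4]
  pop 4: indeg[0]->1; indeg[2]->0; indeg[3]->0; indeg[6]->1 | ready=[2, 3] | order so far=[4]
  pop 2: indeg[0]->0; indeg[1]->1; indeg[6]->0 | ready=[0, 3, 6] | order so far=[4, 2]
  pop 0: no out-edges | ready=[3, 6] | order so far=[4, 2, 0]
  pop 3: no out-edges | ready=[6] | order so far=[4, 2, 0, 3]
  pop 6: indeg[1]->0; indeg[5]->0 | ready=[1, 5] | order so far=[4, 2, 0, 3, 6]
  pop 1: no out-edges | ready=[5] | order so far=[4, 2, 0, 3, 6, 1]
  pop 5: no out-edges | ready=[] | order so far=[4, 2, 0, 3, 6, 1, 5]
  Result: [4, 2, 0, 3, 6, 1, 5]

Answer: [4, 2, 0, 3, 6, 1, 5]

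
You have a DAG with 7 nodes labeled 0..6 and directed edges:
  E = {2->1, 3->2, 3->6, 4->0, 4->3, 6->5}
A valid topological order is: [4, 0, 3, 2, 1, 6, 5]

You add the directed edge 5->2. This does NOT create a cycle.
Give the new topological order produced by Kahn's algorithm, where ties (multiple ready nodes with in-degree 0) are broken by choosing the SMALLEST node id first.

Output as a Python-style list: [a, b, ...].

Answer: [4, 0, 3, 6, 5, 2, 1]

Derivation:
Old toposort: [4, 0, 3, 2, 1, 6, 5]
Added edge: 5->2
Position of 5 (6) > position of 2 (3). Must reorder: 5 must now come before 2.
Run Kahn's algorithm (break ties by smallest node id):
  initial in-degrees: [1, 1, 2, 1, 0, 1, 1]
  ready (indeg=0): [4]
  pop 4: indeg[0]->0; indeg[3]->0 | ready=[0, 3] | order so far=[4]
  pop 0: no out-edges | ready=[3] | order so far=[4, 0]
  pop 3: indeg[2]->1; indeg[6]->0 | ready=[6] | order so far=[4, 0, 3]
  pop 6: indeg[5]->0 | ready=[5] | order so far=[4, 0, 3, 6]
  pop 5: indeg[2]->0 | ready=[2] | order so far=[4, 0, 3, 6, 5]
  pop 2: indeg[1]->0 | ready=[1] | order so far=[4, 0, 3, 6, 5, 2]
  pop 1: no out-edges | ready=[] | order so far=[4, 0, 3, 6, 5, 2, 1]
  Result: [4, 0, 3, 6, 5, 2, 1]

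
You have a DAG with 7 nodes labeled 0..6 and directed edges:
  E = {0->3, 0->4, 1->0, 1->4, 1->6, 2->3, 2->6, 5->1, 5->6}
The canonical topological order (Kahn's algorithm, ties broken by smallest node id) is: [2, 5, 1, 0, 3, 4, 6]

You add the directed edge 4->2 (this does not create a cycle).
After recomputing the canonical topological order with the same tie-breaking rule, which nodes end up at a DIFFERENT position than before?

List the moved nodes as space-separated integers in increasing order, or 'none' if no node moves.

Answer: 0 1 2 3 4 5

Derivation:
Old toposort: [2, 5, 1, 0, 3, 4, 6]
Added edge 4->2
Recompute Kahn (smallest-id tiebreak):
  initial in-degrees: [1, 1, 1, 2, 2, 0, 3]
  ready (indeg=0): [5]
  pop 5: indeg[1]->0; indeg[6]->2 | ready=[1] | order so far=[5]
  pop 1: indeg[0]->0; indeg[4]->1; indeg[6]->1 | ready=[0] | order so far=[5, 1]
  pop 0: indeg[3]->1; indeg[4]->0 | ready=[4] | order so far=[5, 1, 0]
  pop 4: indeg[2]->0 | ready=[2] | order so far=[5, 1, 0, 4]
  pop 2: indeg[3]->0; indeg[6]->0 | ready=[3, 6] | order so far=[5, 1, 0, 4, 2]
  pop 3: no out-edges | ready=[6] | order so far=[5, 1, 0, 4, 2, 3]
  pop 6: no out-edges | ready=[] | order so far=[5, 1, 0, 4, 2, 3, 6]
New canonical toposort: [5, 1, 0, 4, 2, 3, 6]
Compare positions:
  Node 0: index 3 -> 2 (moved)
  Node 1: index 2 -> 1 (moved)
  Node 2: index 0 -> 4 (moved)
  Node 3: index 4 -> 5 (moved)
  Node 4: index 5 -> 3 (moved)
  Node 5: index 1 -> 0 (moved)
  Node 6: index 6 -> 6 (same)
Nodes that changed position: 0 1 2 3 4 5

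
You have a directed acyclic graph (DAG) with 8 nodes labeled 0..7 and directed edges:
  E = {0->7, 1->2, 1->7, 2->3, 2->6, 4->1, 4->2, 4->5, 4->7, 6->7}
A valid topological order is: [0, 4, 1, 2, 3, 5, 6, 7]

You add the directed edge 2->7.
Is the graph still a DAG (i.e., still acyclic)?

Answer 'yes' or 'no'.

Given toposort: [0, 4, 1, 2, 3, 5, 6, 7]
Position of 2: index 3; position of 7: index 7
New edge 2->7: forward
Forward edge: respects the existing order. Still a DAG, same toposort still valid.
Still a DAG? yes

Answer: yes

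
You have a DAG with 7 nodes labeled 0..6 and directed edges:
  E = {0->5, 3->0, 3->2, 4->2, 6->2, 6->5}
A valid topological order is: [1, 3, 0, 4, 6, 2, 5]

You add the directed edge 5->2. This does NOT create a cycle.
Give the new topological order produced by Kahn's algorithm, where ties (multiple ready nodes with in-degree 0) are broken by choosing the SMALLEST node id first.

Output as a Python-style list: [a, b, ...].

Old toposort: [1, 3, 0, 4, 6, 2, 5]
Added edge: 5->2
Position of 5 (6) > position of 2 (5). Must reorder: 5 must now come before 2.
Run Kahn's algorithm (break ties by smallest node id):
  initial in-degrees: [1, 0, 4, 0, 0, 2, 0]
  ready (indeg=0): [1, 3, 4, 6]
  pop 1: no out-edges | ready=[3, 4, 6] | order so far=[1]
  pop 3: indeg[0]->0; indeg[2]->3 | ready=[0, 4, 6] | order so far=[1, 3]
  pop 0: indeg[5]->1 | ready=[4, 6] | order so far=[1, 3, 0]
  pop 4: indeg[2]->2 | ready=[6] | order so far=[1, 3, 0, 4]
  pop 6: indeg[2]->1; indeg[5]->0 | ready=[5] | order so far=[1, 3, 0, 4, 6]
  pop 5: indeg[2]->0 | ready=[2] | order so far=[1, 3, 0, 4, 6, 5]
  pop 2: no out-edges | ready=[] | order so far=[1, 3, 0, 4, 6, 5, 2]
  Result: [1, 3, 0, 4, 6, 5, 2]

Answer: [1, 3, 0, 4, 6, 5, 2]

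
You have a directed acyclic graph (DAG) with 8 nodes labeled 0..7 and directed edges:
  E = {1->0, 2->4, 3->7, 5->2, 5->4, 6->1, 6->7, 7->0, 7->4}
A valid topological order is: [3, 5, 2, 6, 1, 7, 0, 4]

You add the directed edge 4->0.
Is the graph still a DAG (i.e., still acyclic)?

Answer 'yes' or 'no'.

Given toposort: [3, 5, 2, 6, 1, 7, 0, 4]
Position of 4: index 7; position of 0: index 6
New edge 4->0: backward (u after v in old order)
Backward edge: old toposort is now invalid. Check if this creates a cycle.
Does 0 already reach 4? Reachable from 0: [0]. NO -> still a DAG (reorder needed).
Still a DAG? yes

Answer: yes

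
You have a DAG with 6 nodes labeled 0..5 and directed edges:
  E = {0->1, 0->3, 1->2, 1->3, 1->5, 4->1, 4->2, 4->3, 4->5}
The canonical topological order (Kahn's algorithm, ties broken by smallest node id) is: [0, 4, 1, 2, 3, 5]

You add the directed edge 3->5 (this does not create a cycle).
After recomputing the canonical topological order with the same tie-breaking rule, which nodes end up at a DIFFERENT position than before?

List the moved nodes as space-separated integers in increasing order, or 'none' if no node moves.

Answer: none

Derivation:
Old toposort: [0, 4, 1, 2, 3, 5]
Added edge 3->5
Recompute Kahn (smallest-id tiebreak):
  initial in-degrees: [0, 2, 2, 3, 0, 3]
  ready (indeg=0): [0, 4]
  pop 0: indeg[1]->1; indeg[3]->2 | ready=[4] | order so far=[0]
  pop 4: indeg[1]->0; indeg[2]->1; indeg[3]->1; indeg[5]->2 | ready=[1] | order so far=[0, 4]
  pop 1: indeg[2]->0; indeg[3]->0; indeg[5]->1 | ready=[2, 3] | order so far=[0, 4, 1]
  pop 2: no out-edges | ready=[3] | order so far=[0, 4, 1, 2]
  pop 3: indeg[5]->0 | ready=[5] | order so far=[0, 4, 1, 2, 3]
  pop 5: no out-edges | ready=[] | order so far=[0, 4, 1, 2, 3, 5]
New canonical toposort: [0, 4, 1, 2, 3, 5]
Compare positions:
  Node 0: index 0 -> 0 (same)
  Node 1: index 2 -> 2 (same)
  Node 2: index 3 -> 3 (same)
  Node 3: index 4 -> 4 (same)
  Node 4: index 1 -> 1 (same)
  Node 5: index 5 -> 5 (same)
Nodes that changed position: none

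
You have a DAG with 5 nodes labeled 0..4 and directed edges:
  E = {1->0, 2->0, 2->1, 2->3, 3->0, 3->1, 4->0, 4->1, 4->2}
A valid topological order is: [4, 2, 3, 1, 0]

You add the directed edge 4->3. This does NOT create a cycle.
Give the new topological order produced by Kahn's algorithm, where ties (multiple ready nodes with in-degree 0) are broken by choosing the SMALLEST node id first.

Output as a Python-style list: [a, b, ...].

Answer: [4, 2, 3, 1, 0]

Derivation:
Old toposort: [4, 2, 3, 1, 0]
Added edge: 4->3
Position of 4 (0) < position of 3 (2). Old order still valid.
Run Kahn's algorithm (break ties by smallest node id):
  initial in-degrees: [4, 3, 1, 2, 0]
  ready (indeg=0): [4]
  pop 4: indeg[0]->3; indeg[1]->2; indeg[2]->0; indeg[3]->1 | ready=[2] | order so far=[4]
  pop 2: indeg[0]->2; indeg[1]->1; indeg[3]->0 | ready=[3] | order so far=[4, 2]
  pop 3: indeg[0]->1; indeg[1]->0 | ready=[1] | order so far=[4, 2, 3]
  pop 1: indeg[0]->0 | ready=[0] | order so far=[4, 2, 3, 1]
  pop 0: no out-edges | ready=[] | order so far=[4, 2, 3, 1, 0]
  Result: [4, 2, 3, 1, 0]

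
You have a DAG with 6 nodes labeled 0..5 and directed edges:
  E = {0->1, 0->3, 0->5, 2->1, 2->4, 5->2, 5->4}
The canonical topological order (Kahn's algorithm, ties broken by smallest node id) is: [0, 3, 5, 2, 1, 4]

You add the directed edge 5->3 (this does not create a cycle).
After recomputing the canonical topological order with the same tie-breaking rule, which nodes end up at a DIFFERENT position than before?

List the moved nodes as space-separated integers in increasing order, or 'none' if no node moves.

Answer: 1 2 3 5

Derivation:
Old toposort: [0, 3, 5, 2, 1, 4]
Added edge 5->3
Recompute Kahn (smallest-id tiebreak):
  initial in-degrees: [0, 2, 1, 2, 2, 1]
  ready (indeg=0): [0]
  pop 0: indeg[1]->1; indeg[3]->1; indeg[5]->0 | ready=[5] | order so far=[0]
  pop 5: indeg[2]->0; indeg[3]->0; indeg[4]->1 | ready=[2, 3] | order so far=[0, 5]
  pop 2: indeg[1]->0; indeg[4]->0 | ready=[1, 3, 4] | order so far=[0, 5, 2]
  pop 1: no out-edges | ready=[3, 4] | order so far=[0, 5, 2, 1]
  pop 3: no out-edges | ready=[4] | order so far=[0, 5, 2, 1, 3]
  pop 4: no out-edges | ready=[] | order so far=[0, 5, 2, 1, 3, 4]
New canonical toposort: [0, 5, 2, 1, 3, 4]
Compare positions:
  Node 0: index 0 -> 0 (same)
  Node 1: index 4 -> 3 (moved)
  Node 2: index 3 -> 2 (moved)
  Node 3: index 1 -> 4 (moved)
  Node 4: index 5 -> 5 (same)
  Node 5: index 2 -> 1 (moved)
Nodes that changed position: 1 2 3 5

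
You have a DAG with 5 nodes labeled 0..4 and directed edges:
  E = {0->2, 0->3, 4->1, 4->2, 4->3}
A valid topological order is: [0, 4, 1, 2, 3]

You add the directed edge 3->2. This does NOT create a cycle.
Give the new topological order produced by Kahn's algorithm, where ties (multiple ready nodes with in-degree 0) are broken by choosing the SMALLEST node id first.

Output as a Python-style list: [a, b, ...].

Answer: [0, 4, 1, 3, 2]

Derivation:
Old toposort: [0, 4, 1, 2, 3]
Added edge: 3->2
Position of 3 (4) > position of 2 (3). Must reorder: 3 must now come before 2.
Run Kahn's algorithm (break ties by smallest node id):
  initial in-degrees: [0, 1, 3, 2, 0]
  ready (indeg=0): [0, 4]
  pop 0: indeg[2]->2; indeg[3]->1 | ready=[4] | order so far=[0]
  pop 4: indeg[1]->0; indeg[2]->1; indeg[3]->0 | ready=[1, 3] | order so far=[0, 4]
  pop 1: no out-edges | ready=[3] | order so far=[0, 4, 1]
  pop 3: indeg[2]->0 | ready=[2] | order so far=[0, 4, 1, 3]
  pop 2: no out-edges | ready=[] | order so far=[0, 4, 1, 3, 2]
  Result: [0, 4, 1, 3, 2]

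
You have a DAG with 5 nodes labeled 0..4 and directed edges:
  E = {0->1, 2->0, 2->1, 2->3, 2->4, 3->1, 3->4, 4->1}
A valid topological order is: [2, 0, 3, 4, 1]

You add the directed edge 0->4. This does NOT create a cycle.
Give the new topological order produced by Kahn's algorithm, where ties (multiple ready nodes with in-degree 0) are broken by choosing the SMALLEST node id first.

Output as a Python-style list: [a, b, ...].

Answer: [2, 0, 3, 4, 1]

Derivation:
Old toposort: [2, 0, 3, 4, 1]
Added edge: 0->4
Position of 0 (1) < position of 4 (3). Old order still valid.
Run Kahn's algorithm (break ties by smallest node id):
  initial in-degrees: [1, 4, 0, 1, 3]
  ready (indeg=0): [2]
  pop 2: indeg[0]->0; indeg[1]->3; indeg[3]->0; indeg[4]->2 | ready=[0, 3] | order so far=[2]
  pop 0: indeg[1]->2; indeg[4]->1 | ready=[3] | order so far=[2, 0]
  pop 3: indeg[1]->1; indeg[4]->0 | ready=[4] | order so far=[2, 0, 3]
  pop 4: indeg[1]->0 | ready=[1] | order so far=[2, 0, 3, 4]
  pop 1: no out-edges | ready=[] | order so far=[2, 0, 3, 4, 1]
  Result: [2, 0, 3, 4, 1]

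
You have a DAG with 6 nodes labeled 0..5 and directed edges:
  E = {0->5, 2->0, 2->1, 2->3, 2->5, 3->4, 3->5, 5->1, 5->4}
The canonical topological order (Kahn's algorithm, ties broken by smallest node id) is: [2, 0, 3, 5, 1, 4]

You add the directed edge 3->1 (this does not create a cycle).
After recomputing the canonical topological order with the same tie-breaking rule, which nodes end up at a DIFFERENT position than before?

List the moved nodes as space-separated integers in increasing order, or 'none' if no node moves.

Answer: none

Derivation:
Old toposort: [2, 0, 3, 5, 1, 4]
Added edge 3->1
Recompute Kahn (smallest-id tiebreak):
  initial in-degrees: [1, 3, 0, 1, 2, 3]
  ready (indeg=0): [2]
  pop 2: indeg[0]->0; indeg[1]->2; indeg[3]->0; indeg[5]->2 | ready=[0, 3] | order so far=[2]
  pop 0: indeg[5]->1 | ready=[3] | order so far=[2, 0]
  pop 3: indeg[1]->1; indeg[4]->1; indeg[5]->0 | ready=[5] | order so far=[2, 0, 3]
  pop 5: indeg[1]->0; indeg[4]->0 | ready=[1, 4] | order so far=[2, 0, 3, 5]
  pop 1: no out-edges | ready=[4] | order so far=[2, 0, 3, 5, 1]
  pop 4: no out-edges | ready=[] | order so far=[2, 0, 3, 5, 1, 4]
New canonical toposort: [2, 0, 3, 5, 1, 4]
Compare positions:
  Node 0: index 1 -> 1 (same)
  Node 1: index 4 -> 4 (same)
  Node 2: index 0 -> 0 (same)
  Node 3: index 2 -> 2 (same)
  Node 4: index 5 -> 5 (same)
  Node 5: index 3 -> 3 (same)
Nodes that changed position: none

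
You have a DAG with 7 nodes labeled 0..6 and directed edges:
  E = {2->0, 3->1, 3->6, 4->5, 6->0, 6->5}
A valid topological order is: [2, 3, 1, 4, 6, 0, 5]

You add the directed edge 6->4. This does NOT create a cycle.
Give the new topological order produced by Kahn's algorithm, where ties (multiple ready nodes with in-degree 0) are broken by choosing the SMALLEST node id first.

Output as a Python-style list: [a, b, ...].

Answer: [2, 3, 1, 6, 0, 4, 5]

Derivation:
Old toposort: [2, 3, 1, 4, 6, 0, 5]
Added edge: 6->4
Position of 6 (4) > position of 4 (3). Must reorder: 6 must now come before 4.
Run Kahn's algorithm (break ties by smallest node id):
  initial in-degrees: [2, 1, 0, 0, 1, 2, 1]
  ready (indeg=0): [2, 3]
  pop 2: indeg[0]->1 | ready=[3] | order so far=[2]
  pop 3: indeg[1]->0; indeg[6]->0 | ready=[1, 6] | order so far=[2, 3]
  pop 1: no out-edges | ready=[6] | order so far=[2, 3, 1]
  pop 6: indeg[0]->0; indeg[4]->0; indeg[5]->1 | ready=[0, 4] | order so far=[2, 3, 1, 6]
  pop 0: no out-edges | ready=[4] | order so far=[2, 3, 1, 6, 0]
  pop 4: indeg[5]->0 | ready=[5] | order so far=[2, 3, 1, 6, 0, 4]
  pop 5: no out-edges | ready=[] | order so far=[2, 3, 1, 6, 0, 4, 5]
  Result: [2, 3, 1, 6, 0, 4, 5]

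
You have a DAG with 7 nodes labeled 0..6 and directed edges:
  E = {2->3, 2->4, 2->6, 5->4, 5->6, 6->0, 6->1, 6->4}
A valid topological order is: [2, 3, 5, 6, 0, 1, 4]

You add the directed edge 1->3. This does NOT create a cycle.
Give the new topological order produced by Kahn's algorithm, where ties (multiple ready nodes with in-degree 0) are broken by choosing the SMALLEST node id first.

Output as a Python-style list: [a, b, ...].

Answer: [2, 5, 6, 0, 1, 3, 4]

Derivation:
Old toposort: [2, 3, 5, 6, 0, 1, 4]
Added edge: 1->3
Position of 1 (5) > position of 3 (1). Must reorder: 1 must now come before 3.
Run Kahn's algorithm (break ties by smallest node id):
  initial in-degrees: [1, 1, 0, 2, 3, 0, 2]
  ready (indeg=0): [2, 5]
  pop 2: indeg[3]->1; indeg[4]->2; indeg[6]->1 | ready=[5] | order so far=[2]
  pop 5: indeg[4]->1; indeg[6]->0 | ready=[6] | order so far=[2, 5]
  pop 6: indeg[0]->0; indeg[1]->0; indeg[4]->0 | ready=[0, 1, 4] | order so far=[2, 5, 6]
  pop 0: no out-edges | ready=[1, 4] | order so far=[2, 5, 6, 0]
  pop 1: indeg[3]->0 | ready=[3, 4] | order so far=[2, 5, 6, 0, 1]
  pop 3: no out-edges | ready=[4] | order so far=[2, 5, 6, 0, 1, 3]
  pop 4: no out-edges | ready=[] | order so far=[2, 5, 6, 0, 1, 3, 4]
  Result: [2, 5, 6, 0, 1, 3, 4]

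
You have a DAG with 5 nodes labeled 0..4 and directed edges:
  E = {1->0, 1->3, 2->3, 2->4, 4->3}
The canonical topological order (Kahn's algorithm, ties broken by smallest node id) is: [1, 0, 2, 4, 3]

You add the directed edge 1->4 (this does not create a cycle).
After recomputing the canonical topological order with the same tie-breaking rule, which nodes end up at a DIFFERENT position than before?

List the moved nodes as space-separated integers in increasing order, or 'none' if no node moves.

Answer: none

Derivation:
Old toposort: [1, 0, 2, 4, 3]
Added edge 1->4
Recompute Kahn (smallest-id tiebreak):
  initial in-degrees: [1, 0, 0, 3, 2]
  ready (indeg=0): [1, 2]
  pop 1: indeg[0]->0; indeg[3]->2; indeg[4]->1 | ready=[0, 2] | order so far=[1]
  pop 0: no out-edges | ready=[2] | order so far=[1, 0]
  pop 2: indeg[3]->1; indeg[4]->0 | ready=[4] | order so far=[1, 0, 2]
  pop 4: indeg[3]->0 | ready=[3] | order so far=[1, 0, 2, 4]
  pop 3: no out-edges | ready=[] | order so far=[1, 0, 2, 4, 3]
New canonical toposort: [1, 0, 2, 4, 3]
Compare positions:
  Node 0: index 1 -> 1 (same)
  Node 1: index 0 -> 0 (same)
  Node 2: index 2 -> 2 (same)
  Node 3: index 4 -> 4 (same)
  Node 4: index 3 -> 3 (same)
Nodes that changed position: none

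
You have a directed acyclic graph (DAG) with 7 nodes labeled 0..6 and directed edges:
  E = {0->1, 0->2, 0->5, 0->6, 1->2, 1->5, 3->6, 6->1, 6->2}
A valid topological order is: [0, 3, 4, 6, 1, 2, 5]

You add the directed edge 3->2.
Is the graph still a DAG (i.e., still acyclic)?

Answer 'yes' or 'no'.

Given toposort: [0, 3, 4, 6, 1, 2, 5]
Position of 3: index 1; position of 2: index 5
New edge 3->2: forward
Forward edge: respects the existing order. Still a DAG, same toposort still valid.
Still a DAG? yes

Answer: yes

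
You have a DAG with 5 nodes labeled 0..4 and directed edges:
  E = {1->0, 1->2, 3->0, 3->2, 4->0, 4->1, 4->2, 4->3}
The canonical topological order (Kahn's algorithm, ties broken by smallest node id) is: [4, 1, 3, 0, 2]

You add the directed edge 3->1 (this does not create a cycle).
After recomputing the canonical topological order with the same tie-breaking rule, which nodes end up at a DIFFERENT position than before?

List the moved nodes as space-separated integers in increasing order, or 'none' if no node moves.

Old toposort: [4, 1, 3, 0, 2]
Added edge 3->1
Recompute Kahn (smallest-id tiebreak):
  initial in-degrees: [3, 2, 3, 1, 0]
  ready (indeg=0): [4]
  pop 4: indeg[0]->2; indeg[1]->1; indeg[2]->2; indeg[3]->0 | ready=[3] | order so far=[4]
  pop 3: indeg[0]->1; indeg[1]->0; indeg[2]->1 | ready=[1] | order so far=[4, 3]
  pop 1: indeg[0]->0; indeg[2]->0 | ready=[0, 2] | order so far=[4, 3, 1]
  pop 0: no out-edges | ready=[2] | order so far=[4, 3, 1, 0]
  pop 2: no out-edges | ready=[] | order so far=[4, 3, 1, 0, 2]
New canonical toposort: [4, 3, 1, 0, 2]
Compare positions:
  Node 0: index 3 -> 3 (same)
  Node 1: index 1 -> 2 (moved)
  Node 2: index 4 -> 4 (same)
  Node 3: index 2 -> 1 (moved)
  Node 4: index 0 -> 0 (same)
Nodes that changed position: 1 3

Answer: 1 3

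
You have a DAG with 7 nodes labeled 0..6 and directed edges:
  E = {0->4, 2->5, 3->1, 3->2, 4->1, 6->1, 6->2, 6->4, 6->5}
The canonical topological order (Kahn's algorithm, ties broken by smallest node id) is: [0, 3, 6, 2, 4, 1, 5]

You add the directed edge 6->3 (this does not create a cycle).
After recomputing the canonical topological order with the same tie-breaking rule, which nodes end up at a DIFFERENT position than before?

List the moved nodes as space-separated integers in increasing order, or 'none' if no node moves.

Old toposort: [0, 3, 6, 2, 4, 1, 5]
Added edge 6->3
Recompute Kahn (smallest-id tiebreak):
  initial in-degrees: [0, 3, 2, 1, 2, 2, 0]
  ready (indeg=0): [0, 6]
  pop 0: indeg[4]->1 | ready=[6] | order so far=[0]
  pop 6: indeg[1]->2; indeg[2]->1; indeg[3]->0; indeg[4]->0; indeg[5]->1 | ready=[3, 4] | order so far=[0, 6]
  pop 3: indeg[1]->1; indeg[2]->0 | ready=[2, 4] | order so far=[0, 6, 3]
  pop 2: indeg[5]->0 | ready=[4, 5] | order so far=[0, 6, 3, 2]
  pop 4: indeg[1]->0 | ready=[1, 5] | order so far=[0, 6, 3, 2, 4]
  pop 1: no out-edges | ready=[5] | order so far=[0, 6, 3, 2, 4, 1]
  pop 5: no out-edges | ready=[] | order so far=[0, 6, 3, 2, 4, 1, 5]
New canonical toposort: [0, 6, 3, 2, 4, 1, 5]
Compare positions:
  Node 0: index 0 -> 0 (same)
  Node 1: index 5 -> 5 (same)
  Node 2: index 3 -> 3 (same)
  Node 3: index 1 -> 2 (moved)
  Node 4: index 4 -> 4 (same)
  Node 5: index 6 -> 6 (same)
  Node 6: index 2 -> 1 (moved)
Nodes that changed position: 3 6

Answer: 3 6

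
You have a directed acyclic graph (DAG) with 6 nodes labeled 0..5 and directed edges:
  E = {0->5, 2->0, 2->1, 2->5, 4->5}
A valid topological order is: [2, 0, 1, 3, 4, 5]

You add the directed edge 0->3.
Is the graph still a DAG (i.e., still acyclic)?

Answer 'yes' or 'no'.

Given toposort: [2, 0, 1, 3, 4, 5]
Position of 0: index 1; position of 3: index 3
New edge 0->3: forward
Forward edge: respects the existing order. Still a DAG, same toposort still valid.
Still a DAG? yes

Answer: yes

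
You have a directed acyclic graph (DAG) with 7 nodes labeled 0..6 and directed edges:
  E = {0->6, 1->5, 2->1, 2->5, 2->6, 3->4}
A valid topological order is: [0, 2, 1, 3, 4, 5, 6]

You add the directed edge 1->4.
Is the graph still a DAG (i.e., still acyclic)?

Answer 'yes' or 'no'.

Answer: yes

Derivation:
Given toposort: [0, 2, 1, 3, 4, 5, 6]
Position of 1: index 2; position of 4: index 4
New edge 1->4: forward
Forward edge: respects the existing order. Still a DAG, same toposort still valid.
Still a DAG? yes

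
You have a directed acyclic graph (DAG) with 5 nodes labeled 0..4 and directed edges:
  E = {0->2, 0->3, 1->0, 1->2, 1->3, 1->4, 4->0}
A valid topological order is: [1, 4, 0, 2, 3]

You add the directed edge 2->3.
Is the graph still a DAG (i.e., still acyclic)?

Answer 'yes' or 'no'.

Given toposort: [1, 4, 0, 2, 3]
Position of 2: index 3; position of 3: index 4
New edge 2->3: forward
Forward edge: respects the existing order. Still a DAG, same toposort still valid.
Still a DAG? yes

Answer: yes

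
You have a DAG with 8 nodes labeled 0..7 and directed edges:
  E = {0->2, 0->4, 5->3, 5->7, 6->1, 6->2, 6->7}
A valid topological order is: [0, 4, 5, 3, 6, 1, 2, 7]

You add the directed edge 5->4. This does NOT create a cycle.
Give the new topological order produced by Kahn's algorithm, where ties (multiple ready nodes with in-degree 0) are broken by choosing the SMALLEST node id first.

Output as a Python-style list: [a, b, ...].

Answer: [0, 5, 3, 4, 6, 1, 2, 7]

Derivation:
Old toposort: [0, 4, 5, 3, 6, 1, 2, 7]
Added edge: 5->4
Position of 5 (2) > position of 4 (1). Must reorder: 5 must now come before 4.
Run Kahn's algorithm (break ties by smallest node id):
  initial in-degrees: [0, 1, 2, 1, 2, 0, 0, 2]
  ready (indeg=0): [0, 5, 6]
  pop 0: indeg[2]->1; indeg[4]->1 | ready=[5, 6] | order so far=[0]
  pop 5: indeg[3]->0; indeg[4]->0; indeg[7]->1 | ready=[3, 4, 6] | order so far=[0, 5]
  pop 3: no out-edges | ready=[4, 6] | order so far=[0, 5, 3]
  pop 4: no out-edges | ready=[6] | order so far=[0, 5, 3, 4]
  pop 6: indeg[1]->0; indeg[2]->0; indeg[7]->0 | ready=[1, 2, 7] | order so far=[0, 5, 3, 4, 6]
  pop 1: no out-edges | ready=[2, 7] | order so far=[0, 5, 3, 4, 6, 1]
  pop 2: no out-edges | ready=[7] | order so far=[0, 5, 3, 4, 6, 1, 2]
  pop 7: no out-edges | ready=[] | order so far=[0, 5, 3, 4, 6, 1, 2, 7]
  Result: [0, 5, 3, 4, 6, 1, 2, 7]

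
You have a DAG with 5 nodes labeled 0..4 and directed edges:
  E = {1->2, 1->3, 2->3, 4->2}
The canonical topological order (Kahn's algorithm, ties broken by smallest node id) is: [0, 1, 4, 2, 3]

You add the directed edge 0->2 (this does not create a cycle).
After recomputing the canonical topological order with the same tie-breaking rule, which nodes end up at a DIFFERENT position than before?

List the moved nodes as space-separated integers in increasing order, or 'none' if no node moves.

Answer: none

Derivation:
Old toposort: [0, 1, 4, 2, 3]
Added edge 0->2
Recompute Kahn (smallest-id tiebreak):
  initial in-degrees: [0, 0, 3, 2, 0]
  ready (indeg=0): [0, 1, 4]
  pop 0: indeg[2]->2 | ready=[1, 4] | order so far=[0]
  pop 1: indeg[2]->1; indeg[3]->1 | ready=[4] | order so far=[0, 1]
  pop 4: indeg[2]->0 | ready=[2] | order so far=[0, 1, 4]
  pop 2: indeg[3]->0 | ready=[3] | order so far=[0, 1, 4, 2]
  pop 3: no out-edges | ready=[] | order so far=[0, 1, 4, 2, 3]
New canonical toposort: [0, 1, 4, 2, 3]
Compare positions:
  Node 0: index 0 -> 0 (same)
  Node 1: index 1 -> 1 (same)
  Node 2: index 3 -> 3 (same)
  Node 3: index 4 -> 4 (same)
  Node 4: index 2 -> 2 (same)
Nodes that changed position: none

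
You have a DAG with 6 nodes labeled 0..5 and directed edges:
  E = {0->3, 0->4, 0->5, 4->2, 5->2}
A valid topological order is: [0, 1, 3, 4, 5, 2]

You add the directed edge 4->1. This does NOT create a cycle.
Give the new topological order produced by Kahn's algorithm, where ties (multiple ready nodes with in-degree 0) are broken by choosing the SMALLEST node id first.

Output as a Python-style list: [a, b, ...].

Answer: [0, 3, 4, 1, 5, 2]

Derivation:
Old toposort: [0, 1, 3, 4, 5, 2]
Added edge: 4->1
Position of 4 (3) > position of 1 (1). Must reorder: 4 must now come before 1.
Run Kahn's algorithm (break ties by smallest node id):
  initial in-degrees: [0, 1, 2, 1, 1, 1]
  ready (indeg=0): [0]
  pop 0: indeg[3]->0; indeg[4]->0; indeg[5]->0 | ready=[3, 4, 5] | order so far=[0]
  pop 3: no out-edges | ready=[4, 5] | order so far=[0, 3]
  pop 4: indeg[1]->0; indeg[2]->1 | ready=[1, 5] | order so far=[0, 3, 4]
  pop 1: no out-edges | ready=[5] | order so far=[0, 3, 4, 1]
  pop 5: indeg[2]->0 | ready=[2] | order so far=[0, 3, 4, 1, 5]
  pop 2: no out-edges | ready=[] | order so far=[0, 3, 4, 1, 5, 2]
  Result: [0, 3, 4, 1, 5, 2]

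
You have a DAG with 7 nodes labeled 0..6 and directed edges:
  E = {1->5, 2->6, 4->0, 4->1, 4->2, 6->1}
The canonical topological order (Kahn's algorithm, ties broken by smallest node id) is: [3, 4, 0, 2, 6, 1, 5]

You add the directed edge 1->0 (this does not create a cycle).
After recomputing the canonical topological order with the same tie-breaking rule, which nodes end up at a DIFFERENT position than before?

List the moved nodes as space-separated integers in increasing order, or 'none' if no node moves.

Answer: 0 1 2 6

Derivation:
Old toposort: [3, 4, 0, 2, 6, 1, 5]
Added edge 1->0
Recompute Kahn (smallest-id tiebreak):
  initial in-degrees: [2, 2, 1, 0, 0, 1, 1]
  ready (indeg=0): [3, 4]
  pop 3: no out-edges | ready=[4] | order so far=[3]
  pop 4: indeg[0]->1; indeg[1]->1; indeg[2]->0 | ready=[2] | order so far=[3, 4]
  pop 2: indeg[6]->0 | ready=[6] | order so far=[3, 4, 2]
  pop 6: indeg[1]->0 | ready=[1] | order so far=[3, 4, 2, 6]
  pop 1: indeg[0]->0; indeg[5]->0 | ready=[0, 5] | order so far=[3, 4, 2, 6, 1]
  pop 0: no out-edges | ready=[5] | order so far=[3, 4, 2, 6, 1, 0]
  pop 5: no out-edges | ready=[] | order so far=[3, 4, 2, 6, 1, 0, 5]
New canonical toposort: [3, 4, 2, 6, 1, 0, 5]
Compare positions:
  Node 0: index 2 -> 5 (moved)
  Node 1: index 5 -> 4 (moved)
  Node 2: index 3 -> 2 (moved)
  Node 3: index 0 -> 0 (same)
  Node 4: index 1 -> 1 (same)
  Node 5: index 6 -> 6 (same)
  Node 6: index 4 -> 3 (moved)
Nodes that changed position: 0 1 2 6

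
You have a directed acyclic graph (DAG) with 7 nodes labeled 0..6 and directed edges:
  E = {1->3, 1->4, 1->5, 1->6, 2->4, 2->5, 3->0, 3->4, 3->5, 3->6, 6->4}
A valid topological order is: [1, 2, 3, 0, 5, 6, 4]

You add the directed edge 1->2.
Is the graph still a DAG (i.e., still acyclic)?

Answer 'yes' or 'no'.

Answer: yes

Derivation:
Given toposort: [1, 2, 3, 0, 5, 6, 4]
Position of 1: index 0; position of 2: index 1
New edge 1->2: forward
Forward edge: respects the existing order. Still a DAG, same toposort still valid.
Still a DAG? yes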